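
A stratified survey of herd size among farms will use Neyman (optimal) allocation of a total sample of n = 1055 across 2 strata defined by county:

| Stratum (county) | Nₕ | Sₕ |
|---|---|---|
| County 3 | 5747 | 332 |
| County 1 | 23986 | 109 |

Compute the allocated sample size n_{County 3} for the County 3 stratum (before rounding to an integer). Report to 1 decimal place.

Neyman allocation: nₕ = n·NₕSₕ / Σⱼ NⱼSⱼ.
Σ NⱼSⱼ = 5747·332 + 23986·109 = 4.522478 × 10^6.
n_{County 3} = 1055·5747·332 / (4.522478 × 10^6) = 445.1.

445.1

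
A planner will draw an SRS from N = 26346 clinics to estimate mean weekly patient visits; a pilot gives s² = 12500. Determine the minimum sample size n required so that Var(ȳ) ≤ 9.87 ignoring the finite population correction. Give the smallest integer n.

Without fpc, n₀ = s²/D = 12500/9.87 = 1266.4640.
Rounding up, n = 1267.

1267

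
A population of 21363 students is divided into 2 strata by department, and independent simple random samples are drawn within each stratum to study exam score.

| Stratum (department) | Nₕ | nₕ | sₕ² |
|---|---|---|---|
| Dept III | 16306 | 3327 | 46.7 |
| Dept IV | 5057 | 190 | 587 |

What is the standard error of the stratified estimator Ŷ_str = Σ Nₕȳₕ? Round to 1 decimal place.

Var(Ŷ_str) = Σₕ Nₕ²(1 − fₕ)sₕ²/nₕ.
Dept III: 16306²·(1 − 3327/16306)·46.7/3327 = 2.9706586 × 10^6.
Dept IV: 5057²·(1 − 190/5057)·587/190 = 7.6039421 × 10^7.
Sum = 7.901008 × 10^7.
SE = √(7.901008 × 10^7) = 8888.8.

8888.8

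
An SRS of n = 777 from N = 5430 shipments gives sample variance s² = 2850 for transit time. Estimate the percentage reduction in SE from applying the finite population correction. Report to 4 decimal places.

f = n/N = 777/5430 = 0.14309392.
SE_no-fpc = √(s²/n) = 1.9151902; SE_fpc = √((1−f)s²/n) = 1.7728767.
Ratio = √(1−f) = 0.92569222. Reduction = 100·(1 − 0.92569222) = 7.4308%.

7.4308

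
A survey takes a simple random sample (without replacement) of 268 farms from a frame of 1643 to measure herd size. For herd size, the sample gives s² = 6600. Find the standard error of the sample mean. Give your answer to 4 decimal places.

4.5398

Under SRS without replacement, Var(ȳ) = (1 − f)·s²/n with f = n/N = 268/1643 = 0.16311625.
Var(ȳ) = (1 − 0.16311625)·6600/268 = 0.83688375·24.626866 = 20.609824.
SE(ȳ) = √(20.609824) = 4.5398.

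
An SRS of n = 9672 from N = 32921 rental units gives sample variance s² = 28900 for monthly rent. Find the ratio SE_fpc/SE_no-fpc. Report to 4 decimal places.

0.8404

f = n/N = 9672/32921 = 0.29379423.
SE_no-fpc = √(s²/n) = 1.7285851; SE_fpc = √((1−f)s²/n) = 1.4526347.
Ratio = √(1−f) = 0.84036050.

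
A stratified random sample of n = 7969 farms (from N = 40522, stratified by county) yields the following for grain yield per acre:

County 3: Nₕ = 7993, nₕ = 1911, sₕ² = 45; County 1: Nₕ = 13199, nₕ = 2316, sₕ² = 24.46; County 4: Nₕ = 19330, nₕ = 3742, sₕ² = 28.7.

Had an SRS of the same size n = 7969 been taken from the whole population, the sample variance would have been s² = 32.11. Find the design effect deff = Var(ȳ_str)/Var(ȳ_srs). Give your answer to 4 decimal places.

0.9356

Var(ȳ_str) = Σ Wₕ²(1−fₕ)sₕ²/nₕ with Wₕ = Nₕ/40522:
  County 3: (7993/40522)²·(1−1911/7993)·45/1911 = 6.9715013 × 10^-4
  County 1: (13199/40522)²·(1−2316/13199)·24.46/2316 = 9.239018 × 10^-4
  County 4: (19330/40522)²·(1−3742/19330)·28.7/3742 = 0.0014074035
  → Var(ȳ_str) = 0.0030284554.
Var(ȳ_srs) = (1 − 7969/40522)·32.11/7969 = 0.0032369547.
deff = 0.0030284554 / 0.0032369547 = 0.9356.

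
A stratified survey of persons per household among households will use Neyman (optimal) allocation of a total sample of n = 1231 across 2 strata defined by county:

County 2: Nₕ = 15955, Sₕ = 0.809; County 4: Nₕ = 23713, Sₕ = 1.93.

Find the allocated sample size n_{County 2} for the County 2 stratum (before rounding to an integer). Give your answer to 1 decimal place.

270.8

Neyman allocation: nₕ = n·NₕSₕ / Σⱼ NⱼSⱼ.
Σ NⱼSⱼ = 15955·0.809 + 23713·1.93 = 58673.685.
n_{County 2} = 1231·15955·0.809 / 58673.685 = 270.8.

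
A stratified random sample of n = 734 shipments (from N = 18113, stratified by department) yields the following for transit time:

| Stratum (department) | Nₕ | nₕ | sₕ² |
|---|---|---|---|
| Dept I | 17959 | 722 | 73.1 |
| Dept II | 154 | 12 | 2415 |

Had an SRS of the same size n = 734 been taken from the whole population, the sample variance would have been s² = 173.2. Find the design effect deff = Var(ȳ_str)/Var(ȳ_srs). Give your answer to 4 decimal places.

Var(ȳ_str) = Σ Wₕ²(1−fₕ)sₕ²/nₕ with Wₕ = Nₕ/18113:
  Dept I: (17959/18113)²·(1−722/17959)·73.1/722 = 0.095530761
  Dept II: (154/18113)²·(1−12/154)·2415/12 = 0.013414182
  → Var(ȳ_str) = 0.10894494.
Var(ȳ_srs) = (1 − 734/18113)·173.2/734 = 0.22640511.
deff = 0.10894494 / 0.22640511 = 0.4812.

0.4812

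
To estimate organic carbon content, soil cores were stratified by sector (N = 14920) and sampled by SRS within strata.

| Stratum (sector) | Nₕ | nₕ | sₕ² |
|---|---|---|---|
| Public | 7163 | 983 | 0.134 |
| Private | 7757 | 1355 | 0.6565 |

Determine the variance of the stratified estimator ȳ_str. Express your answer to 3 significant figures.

1.35 × 10^-4

Var(ȳ_str) = Σₕ Wₕ²(1 − fₕ)sₕ²/nₕ with Wₕ = Nₕ/N, N = 14920.
Public: Wₕ = 0.48009383; term = 0.48009383²·(1 − 0.13723300)·0.134/983 = 2.7107974 × 10^-5.
Private: Wₕ = 0.51990617; term = 0.51990617²·(1 − 0.17468093)·0.6565/1355 = 1.0808545 × 10^-4.
Sum = 1.3519342 × 10^-4.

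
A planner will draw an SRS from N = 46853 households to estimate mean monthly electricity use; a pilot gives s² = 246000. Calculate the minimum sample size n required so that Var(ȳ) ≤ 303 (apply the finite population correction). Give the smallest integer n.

Without fpc, n₀ = s²/D = 246000/303 = 811.8812.
With fpc, (1 − n/N)·s²/n ≤ D requires n ≥ n₀/(1 + n₀/N) = 811.8812/(1 + 811.8812/46853) = 798.0523.
Rounding up, n = 799.

799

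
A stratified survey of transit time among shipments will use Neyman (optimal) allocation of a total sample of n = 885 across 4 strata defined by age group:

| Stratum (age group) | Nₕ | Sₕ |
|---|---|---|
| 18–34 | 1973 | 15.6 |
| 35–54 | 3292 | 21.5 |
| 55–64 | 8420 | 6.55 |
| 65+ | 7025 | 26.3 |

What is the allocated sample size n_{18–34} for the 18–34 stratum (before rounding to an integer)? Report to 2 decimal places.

Neyman allocation: nₕ = n·NₕSₕ / Σⱼ NⱼSⱼ.
Σ NⱼSⱼ = 1973·15.6 + 3292·21.5 + 8420·6.55 + 7025·26.3 = 341465.3.
n_{18–34} = 885·1973·15.6 / 341465.3 = 79.77.

79.77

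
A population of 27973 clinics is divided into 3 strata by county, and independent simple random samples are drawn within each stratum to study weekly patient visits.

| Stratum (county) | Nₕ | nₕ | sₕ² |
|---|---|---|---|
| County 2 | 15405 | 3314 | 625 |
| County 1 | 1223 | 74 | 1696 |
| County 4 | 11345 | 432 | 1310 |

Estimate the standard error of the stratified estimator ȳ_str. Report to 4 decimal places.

Var(ȳ_str) = Σₕ Wₕ²(1 − fₕ)sₕ²/nₕ with Wₕ = Nₕ/N, N = 27973.
County 2: Wₕ = 0.55070961; term = 0.55070961²·(1 − 0.21512496)·625/3314 = 0.044892454.
County 1: Wₕ = 0.04372073; term = 0.04372073²·(1 − 0.06050695)·1696/74 = 0.041158783.
County 4: Wₕ = 0.40556966; term = 0.40556966²·(1 − 0.03807845)·1310/432 = 0.47979765.
Sum = 0.56584889.
SE = √(0.56584889) = 0.7522.

0.7522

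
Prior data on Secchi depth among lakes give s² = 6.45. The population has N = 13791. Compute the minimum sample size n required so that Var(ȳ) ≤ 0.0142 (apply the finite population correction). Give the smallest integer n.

Without fpc, n₀ = s²/D = 6.45/0.0142 = 454.2254.
With fpc, (1 − n/N)·s²/n ≤ D requires n ≥ n₀/(1 + n₀/N) = 454.2254/(1 + 454.2254/13791) = 439.7419.
Rounding up, n = 440.

440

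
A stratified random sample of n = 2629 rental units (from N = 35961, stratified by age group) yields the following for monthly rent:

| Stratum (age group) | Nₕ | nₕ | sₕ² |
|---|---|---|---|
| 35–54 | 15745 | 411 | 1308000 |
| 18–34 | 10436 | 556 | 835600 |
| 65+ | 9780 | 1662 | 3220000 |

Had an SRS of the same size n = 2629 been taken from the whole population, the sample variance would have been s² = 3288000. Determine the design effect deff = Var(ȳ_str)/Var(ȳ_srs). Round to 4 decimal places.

0.7185

Var(ȳ_str) = Σ Wₕ²(1−fₕ)sₕ²/nₕ with Wₕ = Nₕ/35961:
  35–54: (15745/35961)²·(1−411/15745)·1308000/411 = 594.15605
  18–34: (10436/35961)²·(1−556/10436)·835600/556 = 119.82602
  65+: (9780/35961)²·(1−1662/9780)·3220000/1662 = 118.94583
  → Var(ȳ_str) = 832.9279.
Var(ȳ_srs) = (1 − 2629/35961)·3288000/2629 = 1159.2333.
deff = 832.9279 / 1159.2333 = 0.7185.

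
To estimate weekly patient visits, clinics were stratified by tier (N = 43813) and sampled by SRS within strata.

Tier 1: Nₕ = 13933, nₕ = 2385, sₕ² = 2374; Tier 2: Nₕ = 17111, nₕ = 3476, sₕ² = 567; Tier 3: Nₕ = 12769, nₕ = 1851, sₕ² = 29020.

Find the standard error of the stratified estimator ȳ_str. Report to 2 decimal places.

Var(ȳ_str) = Σₕ Wₕ²(1 − fₕ)sₕ²/nₕ with Wₕ = Nₕ/N, N = 43813.
Tier 1: Wₕ = 0.31801064; term = 0.31801064²·(1 − 0.17117634)·2374/2385 = 0.083432981.
Tier 2: Wₕ = 0.39054618; term = 0.39054618²·(1 − 0.20314418)·567/3476 = 0.019825669.
Tier 3: Wₕ = 0.29144318; term = 0.29144318²·(1 − 0.14496045)·29020/1851 = 1.1386362.
Sum = 1.2418949.
SE = √(1.2418949) = 1.11.

1.11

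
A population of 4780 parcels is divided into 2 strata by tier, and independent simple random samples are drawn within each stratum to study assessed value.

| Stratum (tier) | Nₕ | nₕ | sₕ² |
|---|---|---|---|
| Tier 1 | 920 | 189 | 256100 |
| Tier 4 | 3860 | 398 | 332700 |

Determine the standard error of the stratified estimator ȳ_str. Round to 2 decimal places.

23.00

Var(ȳ_str) = Σₕ Wₕ²(1 − fₕ)sₕ²/nₕ with Wₕ = Nₕ/N, N = 4780.
Tier 1: Wₕ = 0.19246862; term = 0.19246862²·(1 − 0.20543478)·256100/189 = 39.88386.
Tier 4: Wₕ = 0.80753138; term = 0.80753138²·(1 − 0.10310881)·332700/398 = 488.90931.
Sum = 528.79317.
SE = √(528.79317) = 23.00.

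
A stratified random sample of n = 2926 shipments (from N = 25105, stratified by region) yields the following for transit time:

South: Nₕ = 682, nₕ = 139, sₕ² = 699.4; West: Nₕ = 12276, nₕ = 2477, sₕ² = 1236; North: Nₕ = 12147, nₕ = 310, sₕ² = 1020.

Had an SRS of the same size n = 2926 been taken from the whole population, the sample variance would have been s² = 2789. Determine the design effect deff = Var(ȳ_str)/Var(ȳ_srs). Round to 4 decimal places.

Var(ȳ_str) = Σ Wₕ²(1−fₕ)sₕ²/nₕ with Wₕ = Nₕ/25105:
  South: (682/25105)²·(1−139/682)·699.4/139 = 0.0029564775
  West: (12276/25105)²·(1−2477/12276)·1236/2477 = 0.095238084
  North: (12147/25105)²·(1−310/12147)·1020/310 = 0.75063482
  → Var(ȳ_str) = 0.84882938.
Var(ȳ_srs) = (1 − 2926/25105)·2789/2926 = 0.84208499.
deff = 0.84882938 / 0.84208499 = 1.0080.

1.0080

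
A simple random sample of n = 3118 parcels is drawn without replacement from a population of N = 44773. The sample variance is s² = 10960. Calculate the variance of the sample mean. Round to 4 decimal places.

3.2703

Under SRS without replacement, Var(ȳ) = (1 − f)·s²/n with f = n/N = 3118/44773 = 0.06964018.
Var(ȳ) = (1 − 0.06964018)·10960/3118 = 0.93035982·3.5150738 = 3.2702834.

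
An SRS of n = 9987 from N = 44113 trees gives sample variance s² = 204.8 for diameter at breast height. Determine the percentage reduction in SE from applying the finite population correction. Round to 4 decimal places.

12.0452

f = n/N = 9987/44113 = 0.22639585.
SE_no-fpc = √(s²/n) = 0.14320146; SE_fpc = √((1−f)s²/n) = 0.12595252.
Ratio = √(1−f) = 0.87954770. Reduction = 100·(1 − 0.87954770) = 12.0452%.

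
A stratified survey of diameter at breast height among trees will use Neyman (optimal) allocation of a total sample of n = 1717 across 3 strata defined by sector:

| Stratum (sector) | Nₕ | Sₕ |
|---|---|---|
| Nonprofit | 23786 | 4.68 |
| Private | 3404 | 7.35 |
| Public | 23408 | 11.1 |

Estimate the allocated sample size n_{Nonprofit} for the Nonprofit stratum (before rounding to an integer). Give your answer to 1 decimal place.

Neyman allocation: nₕ = n·NₕSₕ / Σⱼ NⱼSⱼ.
Σ NⱼSⱼ = 23786·4.68 + 3404·7.35 + 23408·11.1 = 396166.68.
n_{Nonprofit} = 1717·23786·4.68 / 396166.68 = 482.5.

482.5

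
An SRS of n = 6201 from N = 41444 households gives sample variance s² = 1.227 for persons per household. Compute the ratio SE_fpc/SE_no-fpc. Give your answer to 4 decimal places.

f = n/N = 6201/41444 = 0.14962359.
SE_no-fpc = √(s²/n) = 0.014066674; SE_fpc = √((1−f)s²/n) = 0.012971704.
Ratio = √(1−f) = 0.92215856.

0.9222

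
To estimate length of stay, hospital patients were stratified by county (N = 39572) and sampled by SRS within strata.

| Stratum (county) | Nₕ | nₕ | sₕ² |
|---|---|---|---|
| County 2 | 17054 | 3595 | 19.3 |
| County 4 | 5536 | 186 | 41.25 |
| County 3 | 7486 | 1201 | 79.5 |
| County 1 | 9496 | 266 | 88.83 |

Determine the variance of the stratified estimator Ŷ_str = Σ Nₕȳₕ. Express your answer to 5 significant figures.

4.0185 × 10^7

Var(Ŷ_str) = Σₕ Nₕ²(1 − fₕ)sₕ²/nₕ.
County 2: 17054²·(1 − 3595/17054)·19.3/3595 = 1.2322461 × 10^6.
County 4: 5536²·(1 − 186/5536)·41.25/186 = 6.5684194 × 10^6.
County 3: 7486²·(1 − 1201/7486)·79.5/1201 = 3.1144347 × 10^6.
County 1: 9496²·(1 − 266/9496)·88.83/266 = 2.9269846 × 10^7.
Sum = 4.0184946 × 10^7.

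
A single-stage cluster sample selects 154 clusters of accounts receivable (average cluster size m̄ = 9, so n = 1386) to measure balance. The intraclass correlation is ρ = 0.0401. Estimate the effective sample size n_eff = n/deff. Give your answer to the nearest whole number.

1049

deff = 1 + (9 − 1)·0.0401 = 1 + 0.3208 = 1.3208.
n_eff = 1386 / 1.3208 = 1049.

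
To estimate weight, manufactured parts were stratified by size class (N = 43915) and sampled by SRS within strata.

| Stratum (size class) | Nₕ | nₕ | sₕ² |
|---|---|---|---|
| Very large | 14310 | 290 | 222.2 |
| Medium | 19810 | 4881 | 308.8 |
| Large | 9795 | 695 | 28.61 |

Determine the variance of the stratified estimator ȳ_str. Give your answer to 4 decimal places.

0.0913

Var(ȳ_str) = Σₕ Wₕ²(1 − fₕ)sₕ²/nₕ with Wₕ = Nₕ/N, N = 43915.
Very large: Wₕ = 0.32585677; term = 0.32585677²·(1 − 0.02026555)·222.2/290 = 0.079709104.
Medium: Wₕ = 0.45109871; term = 0.45109871²·(1 − 0.24639071)·308.8/4881 = 0.0097019248.
Large: Wₕ = 0.22304452; term = 0.22304452²·(1 − 0.07095457)·28.61/695 = 0.0019026246.
Sum = 0.091313653.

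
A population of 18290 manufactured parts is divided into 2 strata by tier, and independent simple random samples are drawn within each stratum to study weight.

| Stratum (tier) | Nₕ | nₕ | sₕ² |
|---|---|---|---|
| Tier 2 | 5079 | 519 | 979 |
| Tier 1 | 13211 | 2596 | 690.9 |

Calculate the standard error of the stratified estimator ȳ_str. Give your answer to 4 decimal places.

Var(ȳ_str) = Σₕ Wₕ²(1 − fₕ)sₕ²/nₕ with Wₕ = Nₕ/N, N = 18290.
Tier 2: Wₕ = 0.27769273; term = 0.27769273²·(1 − 0.10218547)·979/519 = 0.13059633.
Tier 1: Wₕ = 0.72230727; term = 0.72230727²·(1 − 0.19650291)·690.9/2596 = 0.11156778.
Sum = 0.24216411.
SE = √(0.24216411) = 0.4921.

0.4921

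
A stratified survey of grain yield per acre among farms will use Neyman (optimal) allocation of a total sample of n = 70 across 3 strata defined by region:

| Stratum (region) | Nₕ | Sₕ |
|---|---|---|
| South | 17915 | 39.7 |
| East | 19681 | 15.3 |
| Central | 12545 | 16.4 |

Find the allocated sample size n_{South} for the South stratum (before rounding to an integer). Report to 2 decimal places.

Neyman allocation: nₕ = n·NₕSₕ / Σⱼ NⱼSⱼ.
Σ NⱼSⱼ = 17915·39.7 + 19681·15.3 + 12545·16.4 = 1.2180828 × 10^6.
n_{South} = 70·17915·39.7 / (1.2180828 × 10^6) = 40.87.

40.87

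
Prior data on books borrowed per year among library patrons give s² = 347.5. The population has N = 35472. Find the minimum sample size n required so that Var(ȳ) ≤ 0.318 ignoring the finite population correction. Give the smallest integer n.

1093

Without fpc, n₀ = s²/D = 347.5/0.318 = 1092.7673.
Rounding up, n = 1093.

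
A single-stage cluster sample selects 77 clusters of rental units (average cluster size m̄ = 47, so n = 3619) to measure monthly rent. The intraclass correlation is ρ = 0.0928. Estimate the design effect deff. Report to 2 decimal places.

5.27

deff = 1 + (47 − 1)·0.0928 = 1 + 4.2688 = 5.2688.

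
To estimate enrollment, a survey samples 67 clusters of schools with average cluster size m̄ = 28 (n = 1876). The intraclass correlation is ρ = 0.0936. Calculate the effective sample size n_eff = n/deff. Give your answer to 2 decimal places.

deff = 1 + (28 − 1)·0.0936 = 1 + 2.5272 = 3.5272.
n_eff = 1876 / 3.5272 = 531.87.

531.87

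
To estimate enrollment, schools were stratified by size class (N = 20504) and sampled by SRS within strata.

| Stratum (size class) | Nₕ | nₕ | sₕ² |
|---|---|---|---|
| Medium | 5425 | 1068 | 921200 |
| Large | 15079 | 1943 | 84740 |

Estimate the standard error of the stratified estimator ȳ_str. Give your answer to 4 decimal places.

Var(ȳ_str) = Σₕ Wₕ²(1 − fₕ)sₕ²/nₕ with Wₕ = Nₕ/N, N = 20504.
Medium: Wₕ = 0.26458252; term = 0.26458252²·(1 − 0.19686636)·921200/1068 = 48.494534.
Large: Wₕ = 0.73541748; term = 0.73541748²·(1 − 0.12885470)·84740/1943 = 20.548217.
Sum = 69.042751.
SE = √(69.042751) = 8.3092.

8.3092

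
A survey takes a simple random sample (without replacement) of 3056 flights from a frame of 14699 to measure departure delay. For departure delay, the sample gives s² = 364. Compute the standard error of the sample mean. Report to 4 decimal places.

0.3072

Under SRS without replacement, Var(ȳ) = (1 − f)·s²/n with f = n/N = 3056/14699 = 0.20790530.
Var(ȳ) = (1 − 0.20790530)·364/3056 = 0.79209470·0.11910995 = 0.094346358.
SE(ȳ) = √(0.094346358) = 0.3072.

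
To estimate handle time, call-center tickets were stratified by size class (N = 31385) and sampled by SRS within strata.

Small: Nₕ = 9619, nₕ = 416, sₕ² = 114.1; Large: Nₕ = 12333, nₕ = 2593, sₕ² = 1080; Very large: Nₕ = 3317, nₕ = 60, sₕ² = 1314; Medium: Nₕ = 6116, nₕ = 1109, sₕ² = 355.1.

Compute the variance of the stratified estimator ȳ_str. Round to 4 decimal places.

0.3256

Var(ȳ_str) = Σₕ Wₕ²(1 − fₕ)sₕ²/nₕ with Wₕ = Nₕ/N, N = 31385.
Small: Wₕ = 0.30648399; term = 0.30648399²·(1 − 0.04324774)·114.1/416 = 0.024649459.
Large: Wₕ = 0.39295842; term = 0.39295842²·(1 − 0.21024893)·1080/2593 = 0.050793093.
Very large: Wₕ = 0.10568743; term = 0.10568743²·(1 − 0.01808863)·1314/60 = 0.24019451.
Medium: Wₕ = 0.19487016; term = 0.19487016²·(1 − 0.18132767)·355.1/1109 = 0.0099545109.
Sum = 0.32559157.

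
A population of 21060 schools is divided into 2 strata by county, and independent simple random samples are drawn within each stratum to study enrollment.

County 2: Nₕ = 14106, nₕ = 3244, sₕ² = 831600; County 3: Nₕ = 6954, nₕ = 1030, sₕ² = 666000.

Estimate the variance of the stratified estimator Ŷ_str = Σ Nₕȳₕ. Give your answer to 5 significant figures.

6.5915 × 10^10

Var(Ŷ_str) = Σₕ Nₕ²(1 − fₕ)sₕ²/nₕ.
County 2: 14106²·(1 − 3244/14106)·831600/3244 = 3.9277814 × 10^10.
County 3: 6954²·(1 − 1030/6954)·666000/1030 = 2.6637088 × 10^10.
Sum = 6.5914902 × 10^10.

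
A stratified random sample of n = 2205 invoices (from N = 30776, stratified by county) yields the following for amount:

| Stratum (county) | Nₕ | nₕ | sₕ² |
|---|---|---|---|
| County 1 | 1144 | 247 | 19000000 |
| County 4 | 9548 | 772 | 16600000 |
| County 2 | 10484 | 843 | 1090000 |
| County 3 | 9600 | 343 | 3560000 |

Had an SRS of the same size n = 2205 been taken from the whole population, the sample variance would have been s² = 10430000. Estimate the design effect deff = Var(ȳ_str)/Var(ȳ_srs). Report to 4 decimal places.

0.7054

Var(ȳ_str) = Σ Wₕ²(1−fₕ)sₕ²/nₕ with Wₕ = Nₕ/30776:
  County 1: (1144/30776)²·(1−247/1144)·19000000/247 = 83.339477
  County 4: (9548/30776)²·(1−772/9548)·16600000/772 = 1902.2845
  County 2: (10484/30776)²·(1−843/10484)·1090000/843 = 137.98239
  County 3: (9600/30776)²·(1−343/9600)·3560000/343 = 973.80731
  → Var(ȳ_str) = 3097.4137.
Var(ȳ_srs) = (1 − 2205/30776)·10430000/2205 = 4391.2583.
deff = 3097.4137 / 4391.2583 = 0.7054.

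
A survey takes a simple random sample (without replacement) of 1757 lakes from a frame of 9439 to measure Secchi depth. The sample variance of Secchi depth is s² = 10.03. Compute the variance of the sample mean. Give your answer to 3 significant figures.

Under SRS without replacement, Var(ȳ) = (1 − f)·s²/n with f = n/N = 1757/9439 = 0.18614260.
Var(ȳ) = (1 − 0.18614260)·10.03/1757 = 0.81385740·0.0057085942 = 0.0046459816.

0.00465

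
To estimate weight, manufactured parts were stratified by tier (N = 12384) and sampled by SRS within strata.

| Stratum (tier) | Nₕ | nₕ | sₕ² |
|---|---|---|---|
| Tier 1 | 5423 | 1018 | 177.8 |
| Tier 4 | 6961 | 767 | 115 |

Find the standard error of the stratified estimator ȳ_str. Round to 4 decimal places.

0.2634

Var(ȳ_str) = Σₕ Wₕ²(1 − fₕ)sₕ²/nₕ with Wₕ = Nₕ/N, N = 12384.
Tier 1: Wₕ = 0.43790375; term = 0.43790375²·(1 − 0.18771897)·177.8/1018 = 0.02720493.
Tier 4: Wₕ = 0.56209625; term = 0.56209625²·(1 − 0.11018532)·115/767 = 0.042152508.
Sum = 0.069357438.
SE = √(0.069357438) = 0.2634.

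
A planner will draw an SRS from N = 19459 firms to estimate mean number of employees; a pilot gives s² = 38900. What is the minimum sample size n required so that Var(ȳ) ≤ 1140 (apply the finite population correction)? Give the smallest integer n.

35

Without fpc, n₀ = s²/D = 38900/1140 = 34.1228.
With fpc, (1 − n/N)·s²/n ≤ D requires n ≥ n₀/(1 + n₀/N) = 34.1228/(1 + 34.1228/19459) = 34.0631.
Rounding up, n = 35.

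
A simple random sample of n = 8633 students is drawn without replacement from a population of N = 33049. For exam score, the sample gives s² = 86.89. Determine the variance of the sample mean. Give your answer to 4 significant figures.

0.007436

Under SRS without replacement, Var(ȳ) = (1 − f)·s²/n with f = n/N = 8633/33049 = 0.26121819.
Var(ȳ) = (1 − 0.26121819)·86.89/8633 = 0.73878181·0.010064867 = 0.0074357409.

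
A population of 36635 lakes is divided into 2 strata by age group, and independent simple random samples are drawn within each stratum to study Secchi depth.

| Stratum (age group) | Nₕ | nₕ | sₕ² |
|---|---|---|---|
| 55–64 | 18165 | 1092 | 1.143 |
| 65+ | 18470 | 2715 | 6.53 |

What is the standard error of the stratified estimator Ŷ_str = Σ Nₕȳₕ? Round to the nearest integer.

Var(Ŷ_str) = Σₕ Nₕ²(1 − fₕ)sₕ²/nₕ.
55–64: 18165²·(1 − 1092/18165)·1.143/1092 = 324615.19.
65+: 18470²·(1 − 2715/18470)·6.53/2715 = 699888.17.
Sum = 1.0245034 × 10^6.
SE = √(1.0245034 × 10^6) = 1012.

1012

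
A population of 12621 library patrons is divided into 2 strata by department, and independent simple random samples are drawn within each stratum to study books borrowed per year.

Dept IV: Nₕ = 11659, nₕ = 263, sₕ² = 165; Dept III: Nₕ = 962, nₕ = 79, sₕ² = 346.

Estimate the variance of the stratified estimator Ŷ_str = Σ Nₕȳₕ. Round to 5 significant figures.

8.7077 × 10^7

Var(Ŷ_str) = Σₕ Nₕ²(1 − fₕ)sₕ²/nₕ.
Dept IV: 11659²·(1 − 263/11659)·165/263 = 8.3356974 × 10^7.
Dept III: 962²·(1 − 79/962)·346/79 = 3.7203584 × 10^6.
Sum = 8.7077332 × 10^7.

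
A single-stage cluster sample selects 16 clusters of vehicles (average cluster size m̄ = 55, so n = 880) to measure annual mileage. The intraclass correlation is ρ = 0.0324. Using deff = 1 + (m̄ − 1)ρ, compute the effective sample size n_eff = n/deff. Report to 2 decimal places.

deff = 1 + (55 − 1)·0.0324 = 1 + 1.7496 = 2.7496.
n_eff = 880 / 2.7496 = 320.05.

320.05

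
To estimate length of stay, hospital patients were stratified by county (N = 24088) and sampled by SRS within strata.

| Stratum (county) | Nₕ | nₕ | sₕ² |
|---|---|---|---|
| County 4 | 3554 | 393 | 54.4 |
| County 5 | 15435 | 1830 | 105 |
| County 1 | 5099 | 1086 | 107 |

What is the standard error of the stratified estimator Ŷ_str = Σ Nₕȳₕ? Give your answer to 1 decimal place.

3952.2

Var(Ŷ_str) = Σₕ Nₕ²(1 − fₕ)sₕ²/nₕ.
County 4: 3554²·(1 − 393/3554)·54.4/393 = 1.555064 × 10^6.
County 5: 15435²·(1 − 1830/15435)·105/1830 = 1.2048789 × 10^7.
County 1: 5099²·(1 − 1086/5099)·107/1086 = 2.0160817 × 10^6.
Sum = 1.5619935 × 10^7.
SE = √(1.5619935 × 10^7) = 3952.2.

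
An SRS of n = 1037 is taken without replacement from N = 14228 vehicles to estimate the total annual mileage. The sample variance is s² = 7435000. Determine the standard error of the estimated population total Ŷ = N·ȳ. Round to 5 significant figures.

1.1600 × 10^6

Var(Ŷ) = N²·Var(ȳ) = N²·(1 − n/N)·s²/n.
f = 1037/14228 = 0.07288445; Var(ȳ) = 0.92711555·7435000/1037 = 6647.1592.
Var(Ŷ) = 14228² · 6647.1592 = 1.3456242 × 10^12.
SE(Ŷ) = √(1.3456242 × 10^12) = 1.1600 × 10^6.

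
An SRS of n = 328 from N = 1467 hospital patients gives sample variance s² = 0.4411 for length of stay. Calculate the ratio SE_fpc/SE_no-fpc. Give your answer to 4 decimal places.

0.8811

f = n/N = 328/1467 = 0.22358555.
SE_no-fpc = √(s²/n) = 0.036671748; SE_fpc = √((1−f)s²/n) = 0.032313084.
Ratio = √(1−f) = 0.88114383.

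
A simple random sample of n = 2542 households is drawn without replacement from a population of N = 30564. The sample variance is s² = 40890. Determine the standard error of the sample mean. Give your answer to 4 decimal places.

Under SRS without replacement, Var(ȳ) = (1 − f)·s²/n with f = n/N = 2542/30564 = 0.08316974.
Var(ȳ) = (1 − 0.08316974)·40890/2542 = 0.91683026·16.085759 = 14.747911.
SE(ȳ) = √(14.747911) = 3.8403.

3.8403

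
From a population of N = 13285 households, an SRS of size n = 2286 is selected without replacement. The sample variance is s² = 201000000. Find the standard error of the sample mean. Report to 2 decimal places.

Under SRS without replacement, Var(ȳ) = (1 − f)·s²/n with f = n/N = 2286/13285 = 0.17207377.
Var(ȳ) = (1 − 0.17207377)·201000000/2286 = 0.82792623·87926.509 = 72796.663.
SE(ȳ) = √(72796.663) = 269.81.

269.81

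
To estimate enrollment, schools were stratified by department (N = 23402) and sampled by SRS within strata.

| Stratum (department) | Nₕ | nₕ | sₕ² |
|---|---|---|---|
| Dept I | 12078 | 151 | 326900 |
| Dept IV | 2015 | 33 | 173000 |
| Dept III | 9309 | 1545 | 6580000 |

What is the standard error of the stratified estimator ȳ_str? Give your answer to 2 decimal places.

34.20

Var(ȳ_str) = Σₕ Wₕ²(1 − fₕ)sₕ²/nₕ with Wₕ = Nₕ/N, N = 23402.
Dept I: Wₕ = 0.51610973; term = 0.51610973²·(1 − 0.01250207)·326900/151 = 569.4535.
Dept IV: Wₕ = 0.08610375; term = 0.08610375²·(1 − 0.01637717)·173000/33 = 38.230054.
Dept III: Wₕ = 0.39778651; term = 0.39778651²·(1 − 0.16596842)·6580000/1545 = 562.05655.
Sum = 1169.7401.
SE = √(1169.7401) = 34.20.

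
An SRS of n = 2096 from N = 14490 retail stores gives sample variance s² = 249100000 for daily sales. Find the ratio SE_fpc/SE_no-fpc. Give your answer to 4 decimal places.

f = n/N = 2096/14490 = 0.14465148.
SE_no-fpc = √(s²/n) = 344.73964; SE_fpc = √((1−f)s²/n) = 318.83264.
Ratio = √(1−f) = 0.92485054.

0.9249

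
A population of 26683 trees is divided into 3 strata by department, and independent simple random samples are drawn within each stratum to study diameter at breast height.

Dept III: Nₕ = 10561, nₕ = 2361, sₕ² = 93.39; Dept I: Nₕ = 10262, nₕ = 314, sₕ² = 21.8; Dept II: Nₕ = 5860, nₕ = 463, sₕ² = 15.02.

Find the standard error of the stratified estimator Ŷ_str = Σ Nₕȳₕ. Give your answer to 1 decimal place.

3396.9

Var(Ŷ_str) = Σₕ Nₕ²(1 − fₕ)sₕ²/nₕ.
Dept III: 10561²·(1 − 2361/10561)·93.39/2361 = 3.4254946 × 10^6.
Dept I: 10262²·(1 − 314/10262)·21.8/314 = 7.0875255 × 10^6.
Dept II: 5860²·(1 − 463/5860)·15.02/463 = 1.0259802 × 10^6.
Sum = 1.1539 × 10^7.
SE = √(1.1539 × 10^7) = 3396.9.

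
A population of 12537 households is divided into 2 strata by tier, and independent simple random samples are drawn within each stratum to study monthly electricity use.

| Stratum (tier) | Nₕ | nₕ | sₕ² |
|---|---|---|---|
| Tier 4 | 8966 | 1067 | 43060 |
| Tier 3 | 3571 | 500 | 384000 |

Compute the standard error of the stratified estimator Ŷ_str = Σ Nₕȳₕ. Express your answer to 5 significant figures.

Var(Ŷ_str) = Σₕ Nₕ²(1 − fₕ)sₕ²/nₕ.
Tier 4: 8966²·(1 − 1067/8966)·43060/1067 = 2.85812 × 10^9.
Tier 3: 3571²·(1 − 500/3571)·384000/500 = 8.4223035 × 10^9.
Sum = 1.1280424 × 10^10.
SE = √(1.1280424 × 10^10) = 106210.

106210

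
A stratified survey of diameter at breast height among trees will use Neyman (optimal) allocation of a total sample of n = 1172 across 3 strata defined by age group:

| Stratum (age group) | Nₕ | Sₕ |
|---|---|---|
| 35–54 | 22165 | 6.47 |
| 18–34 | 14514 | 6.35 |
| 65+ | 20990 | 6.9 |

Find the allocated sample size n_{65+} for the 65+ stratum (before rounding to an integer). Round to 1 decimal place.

446.2

Neyman allocation: nₕ = n·NₕSₕ / Σⱼ NⱼSⱼ.
Σ NⱼSⱼ = 22165·6.47 + 14514·6.35 + 20990·6.9 = 380402.45.
n_{65+} = 1172·20990·6.9 / 380402.45 = 446.2.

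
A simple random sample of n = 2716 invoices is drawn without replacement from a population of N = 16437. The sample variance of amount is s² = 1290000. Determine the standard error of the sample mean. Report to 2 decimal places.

Under SRS without replacement, Var(ȳ) = (1 − f)·s²/n with f = n/N = 2716/16437 = 0.16523697.
Var(ȳ) = (1 − 0.16523697)·1290000/2716 = 0.83476303·474.96318 = 396.48171.
SE(ȳ) = √(396.48171) = 19.91.

19.91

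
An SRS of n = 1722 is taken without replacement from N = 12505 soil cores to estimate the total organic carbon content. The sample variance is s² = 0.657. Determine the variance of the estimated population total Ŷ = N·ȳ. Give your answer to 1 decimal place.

Var(Ŷ) = N²·Var(ȳ) = N²·(1 − n/N)·s²/n.
f = 1722/12505 = 0.13770492; Var(ȳ) = 0.86229508·0.657/1722 = 3.2899412 × 10^-4.
Var(Ŷ) = 12505² · (3.2899412 × 10^-4) = 51446.464.

51446.5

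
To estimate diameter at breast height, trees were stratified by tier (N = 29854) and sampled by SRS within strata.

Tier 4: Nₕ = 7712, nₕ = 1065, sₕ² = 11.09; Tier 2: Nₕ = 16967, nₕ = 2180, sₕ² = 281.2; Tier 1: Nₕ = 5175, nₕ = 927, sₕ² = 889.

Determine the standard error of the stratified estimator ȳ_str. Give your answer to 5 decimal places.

Var(ȳ_str) = Σₕ Wₕ²(1 − fₕ)sₕ²/nₕ with Wₕ = Nₕ/N, N = 29854.
Tier 4: Wₕ = 0.25832384; term = 0.25832384²·(1 − 0.13809647)·11.09/1065 = 5.9892106 × 10^-4.
Tier 2: Wₕ = 0.56833255; term = 0.56833255²·(1 − 0.12848471)·281.2/2180 = 0.036311058.
Tier 1: Wₕ = 0.17334361; term = 0.17334361²·(1 − 0.17913043)·889/927 = 0.023654394.
Sum = 0.060564373.
SE = √(0.060564373) = 0.24610.

0.24610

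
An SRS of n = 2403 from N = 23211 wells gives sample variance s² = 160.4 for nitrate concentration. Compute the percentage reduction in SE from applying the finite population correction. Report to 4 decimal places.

f = n/N = 2403/23211 = 0.10352850.
SE_no-fpc = √(s²/n) = 0.25836001; SE_fpc = √((1−f)s²/n) = 0.24462089.
Ratio = √(1−f) = 0.94682179. Reduction = 100·(1 − 0.94682179) = 5.3178%.

5.3178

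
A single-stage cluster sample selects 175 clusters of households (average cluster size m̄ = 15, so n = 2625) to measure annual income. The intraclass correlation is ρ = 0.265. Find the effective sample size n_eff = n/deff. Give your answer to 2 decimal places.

deff = 1 + (15 − 1)·0.265 = 1 + 3.71 = 4.71.
n_eff = 2625 / 4.71 = 557.32.

557.32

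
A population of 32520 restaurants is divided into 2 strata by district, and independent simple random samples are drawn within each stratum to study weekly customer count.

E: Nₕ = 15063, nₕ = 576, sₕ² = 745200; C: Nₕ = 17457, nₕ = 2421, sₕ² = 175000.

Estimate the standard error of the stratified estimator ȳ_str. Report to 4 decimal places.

Var(ȳ_str) = Σₕ Wₕ²(1 − fₕ)sₕ²/nₕ with Wₕ = Nₕ/N, N = 32520.
E: Wₕ = 0.46319188; term = 0.46319188²·(1 − 0.03823939)·745200/576 = 266.95572.
C: Wₕ = 0.53680812; term = 0.53680812²·(1 − 0.13868362)·175000/2421 = 17.940895.
Sum = 284.89662.
SE = √(284.89662) = 16.8789.

16.8789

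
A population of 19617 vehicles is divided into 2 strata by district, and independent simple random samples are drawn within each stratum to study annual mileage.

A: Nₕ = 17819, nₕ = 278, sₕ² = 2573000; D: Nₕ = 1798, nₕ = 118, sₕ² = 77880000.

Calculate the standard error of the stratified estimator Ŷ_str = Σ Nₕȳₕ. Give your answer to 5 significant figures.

2.2105 × 10^6

Var(Ŷ_str) = Σₕ Nₕ²(1 − fₕ)sₕ²/nₕ.
A: 17819²·(1 − 278/17819)·2573000/278 = 2.892895 × 10^12.
D: 1798²·(1 − 118/1798)·77880000/118 = 1.9936224 × 10^12.
Sum = 4.8865174 × 10^12.
SE = √(4.8865174 × 10^12) = 2.2105 × 10^6.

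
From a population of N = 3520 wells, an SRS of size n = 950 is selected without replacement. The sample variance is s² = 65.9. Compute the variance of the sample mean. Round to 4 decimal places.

Under SRS without replacement, Var(ȳ) = (1 − f)·s²/n with f = n/N = 950/3520 = 0.26988636.
Var(ȳ) = (1 − 0.26988636)·65.9/950 = 0.73011364·0.069368421 = 0.05064683.

0.0506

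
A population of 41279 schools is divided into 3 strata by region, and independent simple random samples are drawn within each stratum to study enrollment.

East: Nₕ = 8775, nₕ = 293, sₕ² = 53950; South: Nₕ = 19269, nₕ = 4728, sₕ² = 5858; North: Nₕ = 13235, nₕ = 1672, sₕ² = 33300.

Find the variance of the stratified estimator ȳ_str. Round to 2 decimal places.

10.04

Var(ȳ_str) = Σₕ Wₕ²(1 − fₕ)sₕ²/nₕ with Wₕ = Nₕ/N, N = 41279.
East: Wₕ = 0.21257782; term = 0.21257782²·(1 − 0.03339031)·53950/293 = 8.042867.
South: Wₕ = 0.46679910; term = 0.46679910²·(1 − 0.24536821)·5858/4728 = 0.20373564.
North: Wₕ = 0.32062308; term = 0.32062308²·(1 − 0.12633170)·33300/1672 = 1.7887271.
Sum = 10.03533.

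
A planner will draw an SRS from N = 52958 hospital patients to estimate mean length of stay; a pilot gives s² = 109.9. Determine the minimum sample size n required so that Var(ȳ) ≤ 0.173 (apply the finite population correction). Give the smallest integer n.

Without fpc, n₀ = s²/D = 109.9/0.173 = 635.2601.
With fpc, (1 − n/N)·s²/n ≤ D requires n ≥ n₀/(1 + n₀/N) = 635.2601/(1 + 635.2601/52958) = 627.7301.
Rounding up, n = 628.

628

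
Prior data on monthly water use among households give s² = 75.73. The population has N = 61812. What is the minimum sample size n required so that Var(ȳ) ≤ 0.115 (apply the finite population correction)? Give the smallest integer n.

Without fpc, n₀ = s²/D = 75.73/0.115 = 658.5217.
With fpc, (1 − n/N)·s²/n ≤ D requires n ≥ n₀/(1 + n₀/N) = 658.5217/(1 + 658.5217/61812) = 651.5800.
Rounding up, n = 652.

652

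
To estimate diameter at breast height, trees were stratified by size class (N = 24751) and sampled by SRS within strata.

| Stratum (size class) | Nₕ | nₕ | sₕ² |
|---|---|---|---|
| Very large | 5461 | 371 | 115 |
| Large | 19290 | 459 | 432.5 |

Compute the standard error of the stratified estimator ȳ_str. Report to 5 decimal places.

Var(ȳ_str) = Σₕ Wₕ²(1 − fₕ)sₕ²/nₕ with Wₕ = Nₕ/N, N = 24751.
Very large: Wₕ = 0.22063755; term = 0.22063755²·(1 − 0.06793628)·115/371 = 0.014064633.
Large: Wₕ = 0.77936245; term = 0.77936245²·(1 − 0.02379471)·432.5/459 = 0.55871912.
Sum = 0.57278375.
SE = √(0.57278375) = 0.75682.

0.75682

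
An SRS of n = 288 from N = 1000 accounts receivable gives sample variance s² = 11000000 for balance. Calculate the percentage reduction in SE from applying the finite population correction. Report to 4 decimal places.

15.6199

f = n/N = 288/1000 = 0.28800000.
SE_no-fpc = √(s²/n) = 195.43399; SE_fpc = √((1−f)s²/n) = 164.90738.
Ratio = √(1−f) = 0.84380092. Reduction = 100·(1 − 0.84380092) = 15.6199%.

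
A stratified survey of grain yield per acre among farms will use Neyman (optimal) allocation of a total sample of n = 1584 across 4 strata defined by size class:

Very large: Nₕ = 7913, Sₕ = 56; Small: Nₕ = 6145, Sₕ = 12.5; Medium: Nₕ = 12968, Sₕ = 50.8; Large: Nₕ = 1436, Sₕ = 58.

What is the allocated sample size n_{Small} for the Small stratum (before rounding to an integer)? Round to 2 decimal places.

Neyman allocation: nₕ = n·NₕSₕ / Σⱼ NⱼSⱼ.
Σ NⱼSⱼ = 7913·56 + 6145·12.5 + 12968·50.8 + 1436·58 = 1.2620029 × 10^6.
n_{Small} = 1584·6145·12.5 / (1.2620029 × 10^6) = 96.41.

96.41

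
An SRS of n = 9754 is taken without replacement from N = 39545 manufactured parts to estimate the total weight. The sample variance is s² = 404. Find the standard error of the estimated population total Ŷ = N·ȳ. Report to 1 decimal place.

6985.3

Var(Ŷ) = N²·Var(ȳ) = N²·(1 − n/N)·s²/n.
f = 9754/39545 = 0.24665571; Var(ȳ) = 0.75334429·404/9754 = 0.031202696.
Var(Ŷ) = 39545² · 0.031202696 = 4.8794995 × 10^7.
SE(Ŷ) = √(4.8794995 × 10^7) = 6985.3.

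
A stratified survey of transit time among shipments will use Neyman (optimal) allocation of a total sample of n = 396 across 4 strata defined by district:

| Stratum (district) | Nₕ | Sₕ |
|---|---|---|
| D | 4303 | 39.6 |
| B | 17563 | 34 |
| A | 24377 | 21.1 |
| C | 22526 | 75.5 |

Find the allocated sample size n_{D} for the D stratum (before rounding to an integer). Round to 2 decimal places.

22.62

Neyman allocation: nₕ = n·NₕSₕ / Σⱼ NⱼSⱼ.
Σ NⱼSⱼ = 4303·39.6 + 17563·34 + 24377·21.1 + 22526·75.5 = 2.9826085 × 10^6.
n_{D} = 396·4303·39.6 / (2.9826085 × 10^6) = 22.62.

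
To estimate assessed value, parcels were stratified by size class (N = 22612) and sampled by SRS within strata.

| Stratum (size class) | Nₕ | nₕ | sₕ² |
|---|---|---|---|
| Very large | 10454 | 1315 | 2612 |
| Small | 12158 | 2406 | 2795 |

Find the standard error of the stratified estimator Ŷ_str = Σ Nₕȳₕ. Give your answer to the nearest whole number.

18097

Var(Ŷ_str) = Σₕ Nₕ²(1 − fₕ)sₕ²/nₕ.
Very large: 10454²·(1 − 1315/10454)·2612/1315 = 1.8977045 × 10^8.
Small: 12158²·(1 − 2406/12158)·2795/2406 = 1.3773427 × 10^8.
Sum = 3.2750472 × 10^8.
SE = √(3.2750472 × 10^8) = 18097.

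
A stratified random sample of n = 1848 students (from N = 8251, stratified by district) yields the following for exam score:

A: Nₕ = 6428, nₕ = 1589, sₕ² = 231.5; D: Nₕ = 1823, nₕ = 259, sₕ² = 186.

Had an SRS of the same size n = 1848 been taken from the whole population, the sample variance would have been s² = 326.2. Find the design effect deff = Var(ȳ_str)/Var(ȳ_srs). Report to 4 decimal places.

0.7055

Var(ȳ_str) = Σ Wₕ²(1−fₕ)sₕ²/nₕ with Wₕ = Nₕ/8251:
  A: (6428/8251)²·(1−1589/6428)·231.5/1589 = 0.06656492
  D: (1823/8251)²·(1−259/1823)·186/259 = 0.030076232
  → Var(ȳ_str) = 0.096641152.
Var(ȳ_srs) = (1 − 1848/8251)·326.2/1848 = 0.13698055.
deff = 0.096641152 / 0.13698055 = 0.7055.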